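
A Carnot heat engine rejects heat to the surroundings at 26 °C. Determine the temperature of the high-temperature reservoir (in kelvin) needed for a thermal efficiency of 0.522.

T_C = 26 °C → 26 + 273.15 = 299.15 K.
From η = 1 − T_C/T_H, solving for T_H gives T_H = T_C/(1 − η) = 299.15/(1 − 0.522) = 626 K.

T_H ≈ 626 K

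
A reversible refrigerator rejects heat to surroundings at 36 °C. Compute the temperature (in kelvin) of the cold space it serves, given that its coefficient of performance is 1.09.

T_H = 36 °C → 36 + 273.15 = 309.15 K.
COP_R = T_C/(T_H − T_C) ⇒ T_C = T_H·COP_R/(1 + COP_R) = 309.15 × 1.09/(1 + 1.09) = 161.2 K.

T_C ≈ 161.2 K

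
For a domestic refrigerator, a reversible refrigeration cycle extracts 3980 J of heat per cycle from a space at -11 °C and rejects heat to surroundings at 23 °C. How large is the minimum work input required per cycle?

W_in ≈ 516.2 J

T_H = 23 °C → 23 + 273.15 = 296.15 K.
T_C = -11 °C → -11 + 273.15 = 262.15 K.
Carnot COP: COP_R = T_C/(T_H − T_C) = 262.15/34.00 = 7.7103.
W = Q_C/COP_R = 3980/7.7103 = 516.2 J.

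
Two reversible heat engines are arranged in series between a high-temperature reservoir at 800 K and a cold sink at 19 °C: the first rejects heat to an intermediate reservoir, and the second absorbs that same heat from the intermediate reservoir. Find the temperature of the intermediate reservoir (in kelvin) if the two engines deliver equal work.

T_m ≈ 546 K

T_C = 19 °C → 19 + 273.15 = 292.15 K.
For reversible stages Q_m = Q_H·(T_m/T_H). Setting W₁ = Q_H(1 − T_m/T_H) equal to W₂ = Q_m(1 − T_C/T_m) = Q_H·(T_m − T_C)/T_H gives T_H − T_m = T_m − T_C, so T_m = (T_H + T_C)/2 = (800.00 + 292.15)/2 = 546 K.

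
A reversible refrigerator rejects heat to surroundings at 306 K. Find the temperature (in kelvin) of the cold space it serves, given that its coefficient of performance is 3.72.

COP_R = T_C/(T_H − T_C) ⇒ T_C = T_H·COP_R/(1 + COP_R) = 306.00 × 3.72/(1 + 3.72) = 241 K.

T_C ≈ 241 K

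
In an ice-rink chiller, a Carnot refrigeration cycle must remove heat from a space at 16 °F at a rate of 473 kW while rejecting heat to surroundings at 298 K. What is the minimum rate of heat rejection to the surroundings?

T_C = 16 °F → (16 − 32) × 5/9 = -8.89 °C = 264.26 K.
For a reversible cycle Q_H/Q_C = T_H/T_C, so Q_H = Q_C·T_H/T_C = 473 × 298.00/264.26 = 533 kW.

Q̇_H ≈ 533 kW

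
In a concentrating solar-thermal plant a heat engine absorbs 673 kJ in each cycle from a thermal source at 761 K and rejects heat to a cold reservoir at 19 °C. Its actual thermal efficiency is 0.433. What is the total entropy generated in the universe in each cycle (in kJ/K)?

T_C = 19 °C → 19 + 273.15 = 292.15 K.
W = η·Q_H = 0.433 × 673 = 291.4 kJ, so Q_C = Q_H − W = 381.6 kJ.
Reservoir entropy changes: ΔS_H = −Q_H/T_H = −673/761.00 = -0.8844 kJ/K and ΔS_C = +Q_C/T_C = 381.6/292.15 = 1.306 kJ/K.
ΔS_univ = −Q_H/T_H + Q_C/T_C = 0.422 kJ/K (> 0, since η = 0.433 < η_Carnot = 0.616).

ΔS_univ ≈ 0.422 kJ/K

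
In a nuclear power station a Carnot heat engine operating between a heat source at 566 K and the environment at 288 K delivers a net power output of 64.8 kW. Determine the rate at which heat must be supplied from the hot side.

Q̇_H ≈ 132 kW

Since the cycle is reversible, η = 1 − T_C/T_H = 1 − 288.00/566.00 = 0.4912.
Q_H = W/η = 64.8/0.4912 = 132 kW.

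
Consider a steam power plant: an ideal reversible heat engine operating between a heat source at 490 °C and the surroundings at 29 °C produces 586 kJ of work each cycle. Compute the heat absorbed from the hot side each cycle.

Q_H ≈ 970 kJ

T_H = 490 °C → 490 + 273.15 = 763.15 K.
T_C = 29 °C → 29 + 273.15 = 302.15 K.
Carnot efficiency: η = 1 − T_C/T_H = 1 − 302.15/763.15 = 0.6041.
Q_H = W/η = 586/0.6041 = 970 kJ.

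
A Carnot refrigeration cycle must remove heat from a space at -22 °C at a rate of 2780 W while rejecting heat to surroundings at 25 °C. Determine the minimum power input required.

T_H = 25 °C → 25 + 273.15 = 298.15 K.
T_C = -22 °C → -22 + 273.15 = 251.15 K.
COP_R = T_C/(T_H − T_C) = 251.15/47.00 = 5.3436.
W = Q_C/COP_R = 2780/5.3436 = 520 W.

Ẇ_in ≈ 520 W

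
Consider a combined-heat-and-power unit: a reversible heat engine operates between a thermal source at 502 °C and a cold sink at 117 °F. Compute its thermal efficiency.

T_H = 502 °C → 502 + 273.15 = 775.15 K.
T_C = 117 °F → (117 − 32) × 5/9 = 47.22 °C = 320.37 K.
Carnot efficiency: η = 1 − T_C/T_H = 1 − 320.37/775.15 = 0.587.

η ≈ 0.587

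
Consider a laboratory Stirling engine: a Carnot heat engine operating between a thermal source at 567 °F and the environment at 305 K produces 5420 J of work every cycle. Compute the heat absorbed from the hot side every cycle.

T_H = 567 °F → (567 − 32) × 5/9 = 297.22 °C = 570.37 K.
Carnot efficiency: η = 1 − T_C/T_H = 1 − 305.00/570.37 = 0.4653.
Q_H = W/η = 5420/0.4653 = 11650 J.

Q_H ≈ 11650 J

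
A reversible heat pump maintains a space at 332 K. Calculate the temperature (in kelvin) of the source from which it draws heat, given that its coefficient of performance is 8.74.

COP_HP = T_H/(T_H − T_C) ⇒ T_C = T_H·(COP_HP − 1)/COP_HP = 332.00 × (8.74 − 1)/8.74 = 294.0 K.

T_C ≈ 294.0 K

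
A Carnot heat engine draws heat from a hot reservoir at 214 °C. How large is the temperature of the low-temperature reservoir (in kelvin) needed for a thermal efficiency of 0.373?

T_H = 214 °C → 214 + 273.15 = 487.15 K.
From η = 1 − T_C/T_H, T_C = T_H·(1 − η) = 487.15 × (1 − 0.373) = 305 K.

T_C ≈ 305 K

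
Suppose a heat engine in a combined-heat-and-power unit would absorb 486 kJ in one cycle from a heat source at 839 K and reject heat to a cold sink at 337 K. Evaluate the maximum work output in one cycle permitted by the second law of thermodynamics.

The second-law ceiling is the Carnot efficiency, η_max = 1 − T_C/T_H = 1 − 337.00/839.00 = 0.5983.
W_max = η_max · Q_H = 0.5983 × 486 = 291 kJ.

W_max ≈ 291 kJ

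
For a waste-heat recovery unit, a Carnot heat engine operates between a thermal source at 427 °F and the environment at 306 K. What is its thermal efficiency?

η ≈ 0.379

T_H = 427 °F → (427 − 32) × 5/9 = 219.44 °C = 492.59 K.
Since the cycle is reversible, η = 1 − T_C/T_H = 1 − 306.00/492.59 = 0.379.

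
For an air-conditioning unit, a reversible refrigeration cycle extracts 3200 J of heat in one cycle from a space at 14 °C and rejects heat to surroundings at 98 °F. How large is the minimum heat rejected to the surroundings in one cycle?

T_H = 98 °F → (98 − 32) × 5/9 = 36.67 °C = 309.82 K.
T_C = 14 °C → 14 + 273.15 = 287.15 K.
For a reversible cycle Q_H/Q_C = T_H/T_C, so Q_H = Q_C·T_H/T_C = 3200 × 309.82/287.15 = 3450 J.

Q_H ≈ 3450 J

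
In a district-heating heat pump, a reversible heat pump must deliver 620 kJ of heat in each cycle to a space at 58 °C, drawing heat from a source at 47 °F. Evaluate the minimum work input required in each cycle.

W_in ≈ 93.0 kJ

T_H = 58 °C → 58 + 273.15 = 331.15 K.
T_C = 47 °F → (47 − 32) × 5/9 = 8.33 °C = 281.48 K.
COP_HP = T_H/(T_H − T_C) = 331.15/49.67 = 6.6674.
W = Q_H/COP_HP = 620/6.6674 = 93.0 kJ.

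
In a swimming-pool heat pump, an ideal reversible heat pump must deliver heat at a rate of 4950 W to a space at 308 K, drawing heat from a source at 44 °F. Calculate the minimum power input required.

T_C = 44 °F → (44 − 32) × 5/9 = 6.67 °C = 279.82 K.
The Carnot heat-pump COP is COP_HP = T_H/(T_H − T_C) = 308.00/28.18 = 10.9284.
W = Q_H/COP_HP = 4950/10.9284 = 453 W.

Ẇ_in ≈ 453 W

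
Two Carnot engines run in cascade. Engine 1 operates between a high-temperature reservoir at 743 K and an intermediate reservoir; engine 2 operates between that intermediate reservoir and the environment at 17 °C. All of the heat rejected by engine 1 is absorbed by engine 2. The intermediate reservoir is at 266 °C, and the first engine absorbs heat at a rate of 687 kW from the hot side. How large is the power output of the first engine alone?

Ẇ₁ ≈ 188.5 kW

T_C = 17 °C → 17 + 273.15 = 290.15 K.
T_m = 266 °C → 266 + 273.15 = 539.15 K.
First-stage efficiency η₁ = 1 − T_m/T_H = 1 − 539.15/743.00 = 0.2744.
W₁ = η₁·Q_H = 0.2744 × 687 = 188.5 kW.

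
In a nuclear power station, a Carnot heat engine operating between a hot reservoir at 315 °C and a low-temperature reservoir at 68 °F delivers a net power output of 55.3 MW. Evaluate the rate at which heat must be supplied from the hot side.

Q̇_H ≈ 110 MW

T_H = 315 °C → 315 + 273.15 = 588.15 K.
T_C = 68 °F → (68 − 32) × 5/9 = 20.00 °C = 293.15 K.
For a reversible engine, η = 1 − T_C/T_H = 1 − 293.15/588.15 = 0.5016.
Q_H = W/η = 55.3/0.5016 = 110 MW.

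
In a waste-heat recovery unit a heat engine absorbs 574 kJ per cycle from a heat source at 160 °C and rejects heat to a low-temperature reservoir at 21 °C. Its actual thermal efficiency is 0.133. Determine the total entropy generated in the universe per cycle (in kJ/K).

T_H = 160 °C → 160 + 273.15 = 433.15 K.
T_C = 21 °C → 21 + 273.15 = 294.15 K.
W = η·Q_H = 0.133 × 574 = 76.34 kJ, so Q_C = Q_H − W = 497.7 kJ.
Entropy balance on the reservoirs: −Q_H/T_H = -1.325 kJ/K, +Q_C/T_C = 1.692 kJ/K.
ΔS_univ = −Q_H/T_H + Q_C/T_C = 0.3667 kJ/K (> 0, since η = 0.133 < η_Carnot = 0.321).

ΔS_univ ≈ 0.3667 kJ/K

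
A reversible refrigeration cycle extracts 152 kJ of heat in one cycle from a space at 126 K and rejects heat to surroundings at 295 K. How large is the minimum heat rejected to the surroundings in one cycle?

Q_H ≈ 355.9 kJ

For a reversible cycle Q_H/Q_C = T_H/T_C, so Q_H = Q_C·T_H/T_C = 152 × 295.00/126.00 = 355.9 kJ.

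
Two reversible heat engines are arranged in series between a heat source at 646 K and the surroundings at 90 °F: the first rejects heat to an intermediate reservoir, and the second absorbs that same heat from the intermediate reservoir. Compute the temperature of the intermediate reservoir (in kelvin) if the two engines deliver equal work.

T_m ≈ 475.7 K

T_C = 90 °F → (90 − 32) × 5/9 = 32.22 °C = 305.37 K.
For reversible stages Q_m = Q_H·(T_m/T_H). Setting W₁ = Q_H(1 − T_m/T_H) equal to W₂ = Q_m(1 − T_C/T_m) = Q_H·(T_m − T_C)/T_H gives T_H − T_m = T_m − T_C, so T_m = (T_H + T_C)/2 = (646.00 + 305.37)/2 = 475.7 K.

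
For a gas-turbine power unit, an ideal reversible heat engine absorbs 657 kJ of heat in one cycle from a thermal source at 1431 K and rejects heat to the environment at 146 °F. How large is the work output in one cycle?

T_C = 146 °F → (146 − 32) × 5/9 = 63.33 °C = 336.48 K.
Carnot efficiency: η = 1 − T_C/T_H = 1 − 336.48/1431.00 = 0.7649.
W = η·Q_H = 0.7649 × 657 = 502.5 kJ.

W ≈ 502.5 kJ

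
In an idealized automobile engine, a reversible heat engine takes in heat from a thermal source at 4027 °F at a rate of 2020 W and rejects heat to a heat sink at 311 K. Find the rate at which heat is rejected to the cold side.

Q̇_C ≈ 252 W

T_H = 4027 °F → (4027 − 32) × 5/9 = 2219.44 °C = 2492.59 K.
Since the cycle is reversible, η = 1 − T_C/T_H = 1 − 311.00/2492.59 = 0.8752.
For a reversible cycle Q_C/Q_H = T_C/T_H, so Q_C = 2020 × 311.00/2492.59 = 252 W.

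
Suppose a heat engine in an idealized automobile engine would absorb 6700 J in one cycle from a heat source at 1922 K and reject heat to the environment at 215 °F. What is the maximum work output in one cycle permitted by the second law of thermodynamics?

T_C = 215 °F → (215 − 32) × 5/9 = 101.67 °C = 374.82 K.
The upper bound on efficiency is η_max = 1 − T_C/T_H = 1 − 374.82/1922.00 = 0.8050.
W_max = η_max · Q_H = 0.8050 × 6700 = 5390 J.

W_max ≈ 5390 J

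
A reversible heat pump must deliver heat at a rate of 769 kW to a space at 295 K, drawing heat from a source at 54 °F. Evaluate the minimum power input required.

T_C = 54 °F → (54 − 32) × 5/9 = 12.22 °C = 285.37 K.
COP_HP = T_H/(T_H − T_C) = 295.00/9.63 = 30.6405.
W = Q_H/COP_HP = 769/30.6405 = 25.1 kW.

Ẇ_in ≈ 25.1 kW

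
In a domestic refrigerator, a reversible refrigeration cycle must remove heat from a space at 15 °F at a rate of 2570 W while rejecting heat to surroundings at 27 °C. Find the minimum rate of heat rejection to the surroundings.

Q̇_H ≈ 2925 W

T_H = 27 °C → 27 + 273.15 = 300.15 K.
T_C = 15 °F → (15 − 32) × 5/9 = -9.44 °C = 263.71 K.
For a reversible cycle Q_H/Q_C = T_H/T_C, so Q_H = Q_C·T_H/T_C = 2570 × 300.15/263.71 = 2925 W.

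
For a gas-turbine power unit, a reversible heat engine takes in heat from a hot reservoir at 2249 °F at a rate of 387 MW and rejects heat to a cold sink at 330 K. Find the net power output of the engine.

Ẇ ≈ 302 MW

T_H = 2249 °F → (2249 − 32) × 5/9 = 1231.67 °C = 1504.82 K.
For a reversible engine, η = 1 − T_C/T_H = 1 − 330.00/1504.82 = 0.7807.
W = η·Q_H = 0.7807 × 387 = 302 MW.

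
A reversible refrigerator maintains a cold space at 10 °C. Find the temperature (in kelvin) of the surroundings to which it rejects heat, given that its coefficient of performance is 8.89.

T_C = 10 °C → 10 + 273.15 = 283.15 K.
COP_R = T_C/(T_H − T_C) ⇒ T_H = T_C·(1 + 1/COP_R) = 283.15 × (1 + 1/8.89) = 315.0 K.

T_H ≈ 315.0 K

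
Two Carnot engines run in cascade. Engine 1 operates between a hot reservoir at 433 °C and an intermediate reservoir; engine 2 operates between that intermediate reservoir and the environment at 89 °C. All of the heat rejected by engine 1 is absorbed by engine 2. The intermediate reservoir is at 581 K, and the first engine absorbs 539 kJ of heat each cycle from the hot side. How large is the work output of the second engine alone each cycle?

T_H = 433 °C → 433 + 273.15 = 706.15 K.
T_C = 89 °C → 89 + 273.15 = 362.15 K.
Heat entering the second stage: Q_m = Q_H·(T_m/T_H) = 539 × 581.00/706.15 = 443 kJ.
Second-stage efficiency η₂ = 1 − T_C/T_m = 1 − 362.15/581.00 = 0.3767, so W₂ = η₂·Q_m = 167 kJ.

W₂ ≈ 167 kJ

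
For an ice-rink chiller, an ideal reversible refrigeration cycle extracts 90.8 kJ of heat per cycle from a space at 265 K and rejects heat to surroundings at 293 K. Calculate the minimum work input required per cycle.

The reversible coefficient of performance is COP_R = T_C/(T_H − T_C) = 265.00/28.00 = 9.4643.
W = Q_C/COP_R = 90.8/9.4643 = 9.59 kJ.

W_in ≈ 9.59 kJ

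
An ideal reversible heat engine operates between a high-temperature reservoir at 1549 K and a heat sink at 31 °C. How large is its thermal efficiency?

η ≈ 0.804

T_C = 31 °C → 31 + 273.15 = 304.15 K.
Since the cycle is reversible, η = 1 − T_C/T_H = 1 − 304.15/1549.00 = 0.804.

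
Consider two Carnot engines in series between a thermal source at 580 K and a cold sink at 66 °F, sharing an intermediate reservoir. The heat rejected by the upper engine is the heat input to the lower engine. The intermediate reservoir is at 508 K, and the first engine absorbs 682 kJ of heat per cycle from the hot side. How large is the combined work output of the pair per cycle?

T_C = 66 °F → (66 − 32) × 5/9 = 18.89 °C = 292.04 K.
Two reversible stages in series are equivalent to a single Carnot engine between T_H and T_C, so η_total = 1 − T_C/T_H = 1 − 292.04/580.00 = 0.4965.
W_total = η_total · Q_H = 0.4965 × 682 = 339 kJ.

W_total ≈ 339 kJ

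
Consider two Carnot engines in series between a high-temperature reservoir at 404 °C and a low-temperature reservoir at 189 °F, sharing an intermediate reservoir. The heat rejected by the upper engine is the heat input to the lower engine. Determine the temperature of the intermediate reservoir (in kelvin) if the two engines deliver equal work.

T_m ≈ 518.8 K

T_H = 404 °C → 404 + 273.15 = 677.15 K.
T_C = 189 °F → (189 − 32) × 5/9 = 87.22 °C = 360.37 K.
For reversible stages Q_m = Q_H·(T_m/T_H). Setting W₁ = Q_H(1 − T_m/T_H) equal to W₂ = Q_m(1 − T_C/T_m) = Q_H·(T_m − T_C)/T_H gives T_H − T_m = T_m − T_C, so T_m = (T_H + T_C)/2 = (677.15 + 360.37)/2 = 518.8 K.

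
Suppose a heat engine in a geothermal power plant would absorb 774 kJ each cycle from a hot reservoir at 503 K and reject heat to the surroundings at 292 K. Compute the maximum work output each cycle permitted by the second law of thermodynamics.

W_max ≈ 325 kJ

The upper bound on efficiency is η_max = 1 − T_C/T_H = 1 − 292.00/503.00 = 0.4195.
W_max = η_max · Q_H = 0.4195 × 774 = 325 kJ.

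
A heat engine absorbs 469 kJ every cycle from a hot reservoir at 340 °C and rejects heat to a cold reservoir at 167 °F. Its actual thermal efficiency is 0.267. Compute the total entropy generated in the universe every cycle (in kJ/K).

T_H = 340 °C → 340 + 273.15 = 613.15 K.
T_C = 167 °F → (167 − 32) × 5/9 = 75.00 °C = 348.15 K.
W = η·Q_H = 0.267 × 469 = 125.2 kJ, so Q_C = Q_H − W = 343.8 kJ.
Reservoir entropy changes: ΔS_H = −Q_H/T_H = −469/613.15 = -0.7649 kJ/K and ΔS_C = +Q_C/T_C = 343.8/348.15 = 0.9874 kJ/K.
ΔS_univ = −Q_H/T_H + Q_C/T_C = 0.223 kJ/K (> 0, since η = 0.267 < η_Carnot = 0.432).

ΔS_univ ≈ 0.223 kJ/K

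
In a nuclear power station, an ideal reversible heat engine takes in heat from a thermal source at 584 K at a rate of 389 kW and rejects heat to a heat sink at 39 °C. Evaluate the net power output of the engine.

T_C = 39 °C → 39 + 273.15 = 312.15 K.
Since the cycle is reversible, η = 1 − T_C/T_H = 1 − 312.15/584.00 = 0.4655.
W = η·Q_H = 0.4655 × 389 = 181 kW.

Ẇ ≈ 181 kW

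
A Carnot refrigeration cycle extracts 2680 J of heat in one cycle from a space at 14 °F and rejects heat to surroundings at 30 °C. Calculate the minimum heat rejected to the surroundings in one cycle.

Q_H ≈ 3090 J

T_H = 30 °C → 30 + 273.15 = 303.15 K.
T_C = 14 °F → (14 − 32) × 5/9 = -10.00 °C = 263.15 K.
For a reversible cycle Q_H/Q_C = T_H/T_C, so Q_H = Q_C·T_H/T_C = 2680 × 303.15/263.15 = 3090 J.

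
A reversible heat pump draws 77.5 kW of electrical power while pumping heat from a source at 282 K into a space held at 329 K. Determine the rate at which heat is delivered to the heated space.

COP_HP = T_H/(T_H − T_C) = 329.00/47.00 = 7.0000.
Q_H = COP_HP · W = 7.0000 × 77.5 = 542 kW.

Q̇_H ≈ 542 kW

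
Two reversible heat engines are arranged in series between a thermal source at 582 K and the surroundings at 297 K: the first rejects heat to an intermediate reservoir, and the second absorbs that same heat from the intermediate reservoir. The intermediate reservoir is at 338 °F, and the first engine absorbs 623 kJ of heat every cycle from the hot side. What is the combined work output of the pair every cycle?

Two reversible stages in series are equivalent to a single Carnot engine between T_H and T_C, so η_total = 1 − T_C/T_H = 1 − 297.00/582.00 = 0.4897.
W_total = η_total · Q_H = 0.4897 × 623 = 305.1 kJ.

W_total ≈ 305.1 kJ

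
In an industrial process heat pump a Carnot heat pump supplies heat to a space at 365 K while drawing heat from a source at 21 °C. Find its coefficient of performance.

T_C = 21 °C → 21 + 273.15 = 294.15 K.
The Carnot heat-pump COP is COP_HP = T_H/(T_H − T_C) = 365.00/(365.00 − 294.15) = 5.152.

COP_HP ≈ 5.152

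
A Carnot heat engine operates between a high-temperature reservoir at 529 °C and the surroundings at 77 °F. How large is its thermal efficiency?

T_H = 529 °C → 529 + 273.15 = 802.15 K.
T_C = 77 °F → (77 − 32) × 5/9 = 25.00 °C = 298.15 K.
Carnot efficiency: η = 1 − T_C/T_H = 1 − 298.15/802.15 = 0.6283.

η ≈ 0.6283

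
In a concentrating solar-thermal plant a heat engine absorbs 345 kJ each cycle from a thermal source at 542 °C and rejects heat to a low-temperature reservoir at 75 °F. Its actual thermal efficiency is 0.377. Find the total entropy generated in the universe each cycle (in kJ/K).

ΔS_univ ≈ 0.3004 kJ/K

T_H = 542 °C → 542 + 273.15 = 815.15 K.
T_C = 75 °F → (75 − 32) × 5/9 = 23.89 °C = 297.04 K.
W = η·Q_H = 0.377 × 345 = 130.1 kJ, so Q_C = Q_H − W = 214.9 kJ.
The hot reservoir loses entropy Q_H/T_H = 345/815.15 = 0.4232 kJ/K; the cold reservoir gains Q_C/T_C = 214.9/297.04 = 0.7236 kJ/K.
ΔS_univ = −Q_H/T_H + Q_C/T_C = 0.3004 kJ/K (> 0, since η = 0.377 < η_Carnot = 0.636).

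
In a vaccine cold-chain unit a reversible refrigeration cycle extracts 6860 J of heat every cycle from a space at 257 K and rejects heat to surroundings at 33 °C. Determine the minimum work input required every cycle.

T_H = 33 °C → 33 + 273.15 = 306.15 K.
Carnot COP: COP_R = T_C/(T_H − T_C) = 257.00/49.15 = 5.2289.
W = Q_C/COP_R = 6860/5.2289 = 1310 J.

W_in ≈ 1310 J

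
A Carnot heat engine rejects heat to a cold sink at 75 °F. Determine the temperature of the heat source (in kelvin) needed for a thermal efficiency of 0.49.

T_H ≈ 582 K

T_C = 75 °F → (75 − 32) × 5/9 = 23.89 °C = 297.04 K.
From η = 1 − T_C/T_H, solving for T_H gives T_H = T_C/(1 − η) = 297.04/(1 − 0.49) = 582 K.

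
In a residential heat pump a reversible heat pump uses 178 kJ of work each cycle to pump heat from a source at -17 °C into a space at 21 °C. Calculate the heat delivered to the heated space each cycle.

T_H = 21 °C → 21 + 273.15 = 294.15 K.
T_C = -17 °C → -17 + 273.15 = 256.15 K.
COP_HP = T_H/(T_H − T_C) = 294.15/38.00 = 7.7408.
Q_H = COP_HP · W = 7.7408 × 178 = 1378 kJ.

Q_H ≈ 1378 kJ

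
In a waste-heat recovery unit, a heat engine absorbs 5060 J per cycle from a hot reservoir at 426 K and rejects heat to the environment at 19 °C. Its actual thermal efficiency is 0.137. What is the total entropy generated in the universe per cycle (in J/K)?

ΔS_univ ≈ 3.07 J/K

T_C = 19 °C → 19 + 273.15 = 292.15 K.
W = η·Q_H = 0.137 × 5060 = 693.2 J, so Q_C = Q_H − W = 4367 J.
Entropy balance on the reservoirs: −Q_H/T_H = -11.88 J/K, +Q_C/T_C = 14.95 J/K.
ΔS_univ = −Q_H/T_H + Q_C/T_C = 3.07 J/K (> 0, since η = 0.137 < η_Carnot = 0.314).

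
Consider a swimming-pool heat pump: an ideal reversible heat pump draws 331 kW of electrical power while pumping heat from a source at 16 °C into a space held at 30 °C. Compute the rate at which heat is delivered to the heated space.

T_H = 30 °C → 30 + 273.15 = 303.15 K.
T_C = 16 °C → 16 + 273.15 = 289.15 K.
For a reversible heat pump, COP_HP = T_H/(T_H − T_C) = 303.15/14.00 = 21.6536.
Q_H = COP_HP · W = 21.6536 × 331 = 7170 kW.

Q̇_H ≈ 7170 kW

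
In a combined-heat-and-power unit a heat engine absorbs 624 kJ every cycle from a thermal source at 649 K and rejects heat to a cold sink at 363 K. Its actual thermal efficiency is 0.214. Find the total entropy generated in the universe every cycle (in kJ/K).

W = η·Q_H = 0.214 × 624 = 133.5 kJ, so Q_C = Q_H − W = 490.5 kJ.
Entropy balance on the reservoirs: −Q_H/T_H = -0.9615 kJ/K, +Q_C/T_C = 1.351 kJ/K.
ΔS_univ = −Q_H/T_H + Q_C/T_C = 0.3897 kJ/K (> 0, since η = 0.214 < η_Carnot = 0.441).

ΔS_univ ≈ 0.3897 kJ/K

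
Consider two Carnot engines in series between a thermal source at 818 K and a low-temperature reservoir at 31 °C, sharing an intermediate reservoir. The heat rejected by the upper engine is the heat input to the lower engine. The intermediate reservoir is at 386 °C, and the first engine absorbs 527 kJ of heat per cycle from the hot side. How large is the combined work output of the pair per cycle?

W_total ≈ 331 kJ

T_C = 31 °C → 31 + 273.15 = 304.15 K.
Two reversible stages in series are equivalent to a single Carnot engine between T_H and T_C, so η_total = 1 − T_C/T_H = 1 − 304.15/818.00 = 0.6282.
W_total = η_total · Q_H = 0.6282 × 527 = 331 kJ.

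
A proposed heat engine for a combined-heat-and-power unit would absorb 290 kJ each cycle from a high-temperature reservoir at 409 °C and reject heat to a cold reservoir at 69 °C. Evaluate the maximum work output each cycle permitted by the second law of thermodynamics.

W_max ≈ 145 kJ

T_H = 409 °C → 409 + 273.15 = 682.15 K.
T_C = 69 °C → 69 + 273.15 = 342.15 K.
The second-law ceiling is the Carnot efficiency, η_max = 1 − T_C/T_H = 1 − 342.15/682.15 = 0.4984.
W_max = η_max · Q_H = 0.4984 × 290 = 145 kJ.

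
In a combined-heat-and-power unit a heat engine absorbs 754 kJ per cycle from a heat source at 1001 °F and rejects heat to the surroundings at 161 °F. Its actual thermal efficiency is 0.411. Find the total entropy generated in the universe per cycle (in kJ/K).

T_H = 1001 °F → (1001 − 32) × 5/9 = 538.33 °C = 811.48 K.
T_C = 161 °F → (161 − 32) × 5/9 = 71.67 °C = 344.82 K.
W = η·Q_H = 0.411 × 754 = 309.9 kJ, so Q_C = Q_H − W = 444.1 kJ.
The hot reservoir loses entropy Q_H/T_H = 754/811.48 = 0.9292 kJ/K; the cold reservoir gains Q_C/T_C = 444.1/344.82 = 1.288 kJ/K.
ΔS_univ = −Q_H/T_H + Q_C/T_C = 0.3588 kJ/K (> 0, since η = 0.411 < η_Carnot = 0.575).

ΔS_univ ≈ 0.3588 kJ/K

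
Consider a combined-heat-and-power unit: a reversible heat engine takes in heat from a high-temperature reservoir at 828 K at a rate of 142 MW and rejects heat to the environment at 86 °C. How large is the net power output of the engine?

Ẇ ≈ 80.4 MW

T_C = 86 °C → 86 + 273.15 = 359.15 K.
Since the cycle is reversible, η = 1 − T_C/T_H = 1 − 359.15/828.00 = 0.5662.
W = η·Q_H = 0.5662 × 142 = 80.4 MW.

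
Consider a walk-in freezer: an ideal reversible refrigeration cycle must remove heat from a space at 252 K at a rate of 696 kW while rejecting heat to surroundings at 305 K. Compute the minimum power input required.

COP_R = T_C/(T_H − T_C) = 252.00/53.00 = 4.7547.
W = Q_C/COP_R = 696/4.7547 = 146 kW.

Ẇ_in ≈ 146 kW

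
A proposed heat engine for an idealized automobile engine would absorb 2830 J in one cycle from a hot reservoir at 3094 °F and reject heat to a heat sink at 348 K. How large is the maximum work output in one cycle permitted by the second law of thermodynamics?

T_H = 3094 °F → (3094 − 32) × 5/9 = 1701.11 °C = 1974.26 K.
By the Carnot theorem, η_max = 1 − T_C/T_H = 1 − 348.00/1974.26 = 0.8237.
W_max = η_max · Q_H = 0.8237 × 2830 = 2330 J.

W_max ≈ 2330 J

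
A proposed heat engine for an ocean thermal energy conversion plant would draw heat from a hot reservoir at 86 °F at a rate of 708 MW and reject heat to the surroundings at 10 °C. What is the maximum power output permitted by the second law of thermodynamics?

Ẇ_max ≈ 46.7 MW

T_H = 86 °F → (86 − 32) × 5/9 = 30.00 °C = 303.15 K.
T_C = 10 °C → 10 + 273.15 = 283.15 K.
The second-law ceiling is the Carnot efficiency, η_max = 1 − T_C/T_H = 1 − 283.15/303.15 = 0.0660.
W_max = η_max · Q_H = 0.0660 × 708 = 46.7 MW.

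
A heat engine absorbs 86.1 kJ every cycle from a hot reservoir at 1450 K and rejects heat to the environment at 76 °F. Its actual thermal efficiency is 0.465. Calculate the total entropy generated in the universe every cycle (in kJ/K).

ΔS_univ ≈ 0.09541 kJ/K

T_C = 76 °F → (76 − 32) × 5/9 = 24.44 °C = 297.59 K.
W = η·Q_H = 0.465 × 86.1 = 40.04 kJ, so Q_C = Q_H − W = 46.06 kJ.
The hot reservoir loses entropy Q_H/T_H = 86.1/1450.00 = 0.05938 kJ/K; the cold reservoir gains Q_C/T_C = 46.06/297.59 = 0.1548 kJ/K.
ΔS_univ = −Q_H/T_H + Q_C/T_C = 0.09541 kJ/K (> 0, since η = 0.465 < η_Carnot = 0.795).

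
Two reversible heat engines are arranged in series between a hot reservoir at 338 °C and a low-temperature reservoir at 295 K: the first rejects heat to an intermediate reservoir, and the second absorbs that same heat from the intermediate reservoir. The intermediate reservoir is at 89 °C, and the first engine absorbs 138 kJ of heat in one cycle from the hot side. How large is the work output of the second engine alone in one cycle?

W₂ ≈ 15.2 kJ

T_H = 338 °C → 338 + 273.15 = 611.15 K.
T_m = 89 °C → 89 + 273.15 = 362.15 K.
Heat entering the second stage: Q_m = Q_H·(T_m/T_H) = 138 × 362.15/611.15 = 81.8 kJ.
Second-stage efficiency η₂ = 1 − T_C/T_m = 1 − 295.00/362.15 = 0.1854, so W₂ = η₂·Q_m = 15.2 kJ.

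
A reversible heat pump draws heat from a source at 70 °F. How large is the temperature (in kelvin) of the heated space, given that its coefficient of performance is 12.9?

T_H ≈ 319 K

T_C = 70 °F → (70 − 32) × 5/9 = 21.11 °C = 294.26 K.
COP_HP = T_H/(T_H − T_C) ⇒ T_H = T_C·COP_HP/(COP_HP − 1) = 294.26 × 12.9/(12.9 − 1) = 319 K.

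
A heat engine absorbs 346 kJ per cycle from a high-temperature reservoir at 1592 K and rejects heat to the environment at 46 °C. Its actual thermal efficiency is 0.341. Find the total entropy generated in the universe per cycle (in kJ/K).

T_C = 46 °C → 46 + 273.15 = 319.15 K.
W = η·Q_H = 0.341 × 346 = 118.0 kJ, so Q_C = Q_H − W = 228.0 kJ.
The hot reservoir loses entropy Q_H/T_H = 346/1592.00 = 0.2173 kJ/K; the cold reservoir gains Q_C/T_C = 228.0/319.15 = 0.7144 kJ/K.
ΔS_univ = −Q_H/T_H + Q_C/T_C = 0.497 kJ/K (> 0, since η = 0.341 < η_Carnot = 0.800).

ΔS_univ ≈ 0.497 kJ/K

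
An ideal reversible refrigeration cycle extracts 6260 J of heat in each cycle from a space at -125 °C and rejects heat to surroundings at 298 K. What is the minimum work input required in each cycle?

T_C = -125 °C → -125 + 273.15 = 148.15 K.
The reversible coefficient of performance is COP_R = T_C/(T_H − T_C) = 148.15/149.85 = 0.9887.
W = Q_C/COP_R = 6260/0.9887 = 6330 J.

W_in ≈ 6330 J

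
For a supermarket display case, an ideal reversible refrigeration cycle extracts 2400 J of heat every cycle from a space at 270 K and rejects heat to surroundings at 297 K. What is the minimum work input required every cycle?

The reversible coefficient of performance is COP_R = T_C/(T_H − T_C) = 270.00/27.00 = 10.0000.
W = Q_C/COP_R = 2400/10.0000 = 240.0 J.

W_in ≈ 240.0 J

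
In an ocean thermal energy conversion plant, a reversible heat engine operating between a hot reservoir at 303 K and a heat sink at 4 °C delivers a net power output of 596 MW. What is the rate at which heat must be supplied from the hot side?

T_C = 4 °C → 4 + 273.15 = 277.15 K.
Since the cycle is reversible, η = 1 − T_C/T_H = 1 − 277.15/303.00 = 0.0853.
Q_H = W/η = 596/0.0853 = 6990 MW.

Q̇_H ≈ 6990 MW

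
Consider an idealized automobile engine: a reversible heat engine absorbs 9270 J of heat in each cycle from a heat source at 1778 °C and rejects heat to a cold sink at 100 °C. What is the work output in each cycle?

T_H = 1778 °C → 1778 + 273.15 = 2051.15 K.
T_C = 100 °C → 100 + 273.15 = 373.15 K.
Since the cycle is reversible, η = 1 − T_C/T_H = 1 − 373.15/2051.15 = 0.8181.
W = η·Q_H = 0.8181 × 9270 = 7580 J.

W ≈ 7580 J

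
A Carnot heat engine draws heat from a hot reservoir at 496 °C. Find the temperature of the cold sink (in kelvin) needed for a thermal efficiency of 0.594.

T_C ≈ 312 K

T_H = 496 °C → 496 + 273.15 = 769.15 K.
From η = 1 − T_C/T_H, T_C = T_H·(1 − η) = 769.15 × (1 − 0.594) = 312 K.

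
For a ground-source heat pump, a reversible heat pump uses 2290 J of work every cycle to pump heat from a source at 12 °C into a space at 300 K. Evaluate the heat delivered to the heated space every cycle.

Q_H ≈ 46260 J

T_C = 12 °C → 12 + 273.15 = 285.15 K.
For a reversible heat pump, COP_HP = T_H/(T_H − T_C) = 300.00/14.85 = 20.2020.
Q_H = COP_HP · W = 20.2020 × 2290 = 46260 J.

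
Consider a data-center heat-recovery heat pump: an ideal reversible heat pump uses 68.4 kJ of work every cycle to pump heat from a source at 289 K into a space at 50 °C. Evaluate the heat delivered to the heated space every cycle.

T_H = 50 °C → 50 + 273.15 = 323.15 K.
The Carnot heat-pump COP is COP_HP = T_H/(T_H − T_C) = 323.15/34.15 = 9.4627.
Q_H = COP_HP · W = 9.4627 × 68.4 = 647 kJ.

Q_H ≈ 647 kJ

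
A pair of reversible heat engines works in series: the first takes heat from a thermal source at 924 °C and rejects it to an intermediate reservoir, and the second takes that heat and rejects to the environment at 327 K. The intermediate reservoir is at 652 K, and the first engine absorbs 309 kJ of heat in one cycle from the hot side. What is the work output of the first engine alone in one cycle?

W₁ ≈ 140.7 kJ

T_H = 924 °C → 924 + 273.15 = 1197.15 K.
First-stage efficiency η₁ = 1 − T_m/T_H = 1 − 652.00/1197.15 = 0.4554.
W₁ = η₁·Q_H = 0.4554 × 309 = 140.7 kJ.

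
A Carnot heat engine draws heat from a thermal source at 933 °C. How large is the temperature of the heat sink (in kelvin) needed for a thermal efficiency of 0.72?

T_C ≈ 337.7 K

T_H = 933 °C → 933 + 273.15 = 1206.15 K.
From η = 1 − T_C/T_H, T_C = T_H·(1 − η) = 1206.15 × (1 − 0.72) = 337.7 K.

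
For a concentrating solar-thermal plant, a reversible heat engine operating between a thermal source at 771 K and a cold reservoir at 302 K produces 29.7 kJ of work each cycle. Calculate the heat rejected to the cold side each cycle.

Q_C ≈ 19.12 kJ

η_rev = 1 − T_C/T_H = 1 − 302.00/771.00 = 0.6083.
Since Q_C/Q_H = T_C/T_H and Q_H = W/η, Q_C = W·T_C/(T_H − T_C) = 29.7 × 302.00/469.00 = 19.12 kJ.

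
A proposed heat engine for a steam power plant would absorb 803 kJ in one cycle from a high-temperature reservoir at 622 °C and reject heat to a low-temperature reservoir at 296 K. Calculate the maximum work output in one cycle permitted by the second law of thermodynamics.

W_max ≈ 537.5 kJ

T_H = 622 °C → 622 + 273.15 = 895.15 K.
No engine can exceed the Carnot limit: η_max = 1 − T_C/T_H = 1 − 296.00/895.15 = 0.6693.
W_max = η_max · Q_H = 0.6693 × 803 = 537.5 kJ.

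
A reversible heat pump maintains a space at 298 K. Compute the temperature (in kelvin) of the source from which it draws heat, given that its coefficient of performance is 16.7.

COP_HP = T_H/(T_H − T_C) ⇒ T_C = T_H·(COP_HP − 1)/COP_HP = 298.00 × (16.7 − 1)/16.7 = 280.2 K.

T_C ≈ 280.2 K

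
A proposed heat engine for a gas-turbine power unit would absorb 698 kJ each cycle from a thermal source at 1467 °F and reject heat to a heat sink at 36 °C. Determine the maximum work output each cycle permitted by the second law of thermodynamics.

W_max ≈ 496 kJ

T_H = 1467 °F → (1467 − 32) × 5/9 = 797.22 °C = 1070.37 K.
T_C = 36 °C → 36 + 273.15 = 309.15 K.
The upper bound on efficiency is η_max = 1 − T_C/T_H = 1 − 309.15/1070.37 = 0.7112.
W_max = η_max · Q_H = 0.7112 × 698 = 496 kJ.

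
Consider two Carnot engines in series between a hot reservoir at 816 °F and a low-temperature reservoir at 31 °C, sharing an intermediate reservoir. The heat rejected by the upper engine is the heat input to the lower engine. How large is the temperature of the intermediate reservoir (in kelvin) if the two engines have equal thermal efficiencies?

T_H = 816 °F → (816 − 32) × 5/9 = 435.56 °C = 708.71 K.
T_C = 31 °C → 31 + 273.15 = 304.15 K.
Equal efficiencies require 1 − T_m/T_H = 1 − T_C/T_m, i.e. T_m/T_H = T_C/T_m, so T_m = √(T_H·T_C) = √(708.71 × 304.15) = 464.3 K.

T_m ≈ 464.3 K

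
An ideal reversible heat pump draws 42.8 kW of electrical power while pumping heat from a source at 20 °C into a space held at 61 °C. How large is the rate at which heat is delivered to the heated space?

Q̇_H ≈ 349 kW

T_H = 61 °C → 61 + 273.15 = 334.15 K.
T_C = 20 °C → 20 + 273.15 = 293.15 K.
The Carnot heat-pump COP is COP_HP = T_H/(T_H − T_C) = 334.15/41.00 = 8.1500.
Q_H = COP_HP · W = 8.1500 × 42.8 = 349 kW.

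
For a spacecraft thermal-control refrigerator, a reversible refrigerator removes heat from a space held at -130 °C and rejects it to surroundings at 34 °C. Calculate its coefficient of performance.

COP_R ≈ 0.8729

T_H = 34 °C → 34 + 273.15 = 307.15 K.
T_C = -130 °C → -130 + 273.15 = 143.15 K.
For a reversible refrigerator, COP_R = T_C/(T_H − T_C) = 143.15/(307.15 − 143.15) = 0.8729.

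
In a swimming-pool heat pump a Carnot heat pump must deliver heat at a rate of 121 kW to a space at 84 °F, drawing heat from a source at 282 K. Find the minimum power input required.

Ẇ_in ≈ 8.028 kW

T_H = 84 °F → (84 − 32) × 5/9 = 28.89 °C = 302.04 K.
Reversible heating COP: COP_HP = T_H/(T_H − T_C) = 302.04/20.04 = 15.0726.
W = Q_H/COP_HP = 121/15.0726 = 8.028 kW.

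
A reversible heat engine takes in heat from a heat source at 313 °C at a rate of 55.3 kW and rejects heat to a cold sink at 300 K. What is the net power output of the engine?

T_H = 313 °C → 313 + 273.15 = 586.15 K.
Since the cycle is reversible, η = 1 − T_C/T_H = 1 − 300.00/586.15 = 0.4882.
W = η·Q_H = 0.4882 × 55.3 = 27.00 kW.

Ẇ ≈ 27.00 kW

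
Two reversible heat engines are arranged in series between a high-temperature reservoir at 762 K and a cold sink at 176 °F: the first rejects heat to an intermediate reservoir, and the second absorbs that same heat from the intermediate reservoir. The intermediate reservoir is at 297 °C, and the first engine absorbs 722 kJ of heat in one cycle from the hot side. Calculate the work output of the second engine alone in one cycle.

W₂ ≈ 206 kJ

T_C = 176 °F → (176 − 32) × 5/9 = 80.00 °C = 353.15 K.
T_m = 297 °C → 297 + 273.15 = 570.15 K.
Heat entering the second stage: Q_m = Q_H·(T_m/T_H) = 722 × 570.15/762.00 = 540 kJ.
Second-stage efficiency η₂ = 1 − T_C/T_m = 1 − 353.15/570.15 = 0.3806, so W₂ = η₂·Q_m = 206 kJ.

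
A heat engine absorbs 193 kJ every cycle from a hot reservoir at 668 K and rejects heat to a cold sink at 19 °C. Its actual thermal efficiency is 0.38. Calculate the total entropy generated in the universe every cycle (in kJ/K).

T_C = 19 °C → 19 + 273.15 = 292.15 K.
W = η·Q_H = 0.38 × 193 = 73.34 kJ, so Q_C = Q_H − W = 119.7 kJ.
Entropy balance on the reservoirs: −Q_H/T_H = -0.2889 kJ/K, +Q_C/T_C = 0.4096 kJ/K.
ΔS_univ = −Q_H/T_H + Q_C/T_C = 0.121 kJ/K (> 0, since η = 0.38 < η_Carnot = 0.563).

ΔS_univ ≈ 0.121 kJ/K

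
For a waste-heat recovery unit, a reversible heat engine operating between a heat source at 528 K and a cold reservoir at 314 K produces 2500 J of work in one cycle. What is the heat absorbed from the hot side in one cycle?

η_rev = 1 − T_C/T_H = 1 − 314.00/528.00 = 0.4053.
Q_H = W/η = 2500/0.4053 = 6170 J.

Q_H ≈ 6170 J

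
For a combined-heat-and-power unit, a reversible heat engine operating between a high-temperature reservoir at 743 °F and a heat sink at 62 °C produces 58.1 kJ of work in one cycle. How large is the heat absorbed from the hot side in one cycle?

T_H = 743 °F → (743 − 32) × 5/9 = 395.00 °C = 668.15 K.
T_C = 62 °C → 62 + 273.15 = 335.15 K.
η_rev = 1 − T_C/T_H = 1 − 335.15/668.15 = 0.4984.
Q_H = W/η = 58.1/0.4984 = 117 kJ.

Q_H ≈ 117 kJ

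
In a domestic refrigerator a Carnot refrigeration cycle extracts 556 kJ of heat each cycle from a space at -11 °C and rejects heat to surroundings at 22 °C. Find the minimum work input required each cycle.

T_H = 22 °C → 22 + 273.15 = 295.15 K.
T_C = -11 °C → -11 + 273.15 = 262.15 K.
COP_R = T_C/(T_H − T_C) = 262.15/33.00 = 7.9439.
W = Q_C/COP_R = 556/7.9439 = 69.99 kJ.

W_in ≈ 69.99 kJ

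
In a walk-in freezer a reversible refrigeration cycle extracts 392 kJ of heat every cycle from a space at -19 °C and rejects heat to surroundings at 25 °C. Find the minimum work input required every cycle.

T_H = 25 °C → 25 + 273.15 = 298.15 K.
T_C = -19 °C → -19 + 273.15 = 254.15 K.
The reversible coefficient of performance is COP_R = T_C/(T_H − T_C) = 254.15/44.00 = 5.7761.
W = Q_C/COP_R = 392/5.7761 = 67.9 kJ.

W_in ≈ 67.9 kJ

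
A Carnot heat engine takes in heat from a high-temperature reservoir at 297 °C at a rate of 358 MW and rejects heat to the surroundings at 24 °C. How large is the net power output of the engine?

Ẇ ≈ 171.4 MW

T_H = 297 °C → 297 + 273.15 = 570.15 K.
T_C = 24 °C → 24 + 273.15 = 297.15 K.
η_rev = 1 − T_C/T_H = 1 − 297.15/570.15 = 0.4788.
W = η·Q_H = 0.4788 × 358 = 171.4 MW.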